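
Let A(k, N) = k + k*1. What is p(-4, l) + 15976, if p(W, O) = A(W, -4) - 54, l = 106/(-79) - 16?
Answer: 15914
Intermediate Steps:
A(k, N) = 2*k (A(k, N) = k + k = 2*k)
l = -1370/79 (l = 106*(-1/79) - 16 = -106/79 - 16 = -1370/79 ≈ -17.342)
p(W, O) = -54 + 2*W (p(W, O) = 2*W - 54 = -54 + 2*W)
p(-4, l) + 15976 = (-54 + 2*(-4)) + 15976 = (-54 - 8) + 15976 = -62 + 15976 = 15914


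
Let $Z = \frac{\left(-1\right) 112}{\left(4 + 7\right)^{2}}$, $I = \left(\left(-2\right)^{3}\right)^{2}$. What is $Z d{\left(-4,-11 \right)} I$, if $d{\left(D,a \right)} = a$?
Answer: $\frac{7168}{11} \approx 651.64$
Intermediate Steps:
$I = 64$ ($I = \left(-8\right)^{2} = 64$)
$Z = - \frac{112}{121}$ ($Z = - \frac{112}{11^{2}} = - \frac{112}{121} \approx -0.92562$)
$Z d{\left(-4,-11 \right)} I = \left(- \frac{112}{121}\right) \left(-11\right) 64 = \frac{112}{11} \cdot 64 = \frac{7168}{11}$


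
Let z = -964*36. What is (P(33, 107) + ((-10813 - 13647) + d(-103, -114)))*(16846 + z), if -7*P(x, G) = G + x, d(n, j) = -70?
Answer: 438413900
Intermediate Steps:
z = -34704
P(x, G) = -G/7 - x/7 (P(x, G) = -(G + x)/7 = -G/7 - x/7)
(P(33, 107) + ((-10813 - 13647) + d(-103, -114)))*(16846 + z) = ((-⅐*107 - ⅐*33) + ((-10813 - 13647) - 70))*(16846 - 34704) = ((-107/7 - 33/7) + (-24460 - 70))*(-17858) = (-20 - 24530)*(-17858) = -24550*(-17858) = 438413900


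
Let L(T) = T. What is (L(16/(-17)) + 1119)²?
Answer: 361266049/289 ≈ 1.2501e+6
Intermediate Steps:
(L(16/(-17)) + 1119)² = (16/(-17) + 1119)² = (16*(-1/17) + 1119)² = (-16/17 + 1119)² = (19007/17)² = 361266049/289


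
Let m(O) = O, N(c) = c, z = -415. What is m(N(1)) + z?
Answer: -414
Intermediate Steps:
m(N(1)) + z = 1 - 415 = -414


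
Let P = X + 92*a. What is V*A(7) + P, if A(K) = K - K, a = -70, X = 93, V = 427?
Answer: -6347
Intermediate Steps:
A(K) = 0
P = -6347 (P = 93 + 92*(-70) = 93 - 6440 = -6347)
V*A(7) + P = 427*0 - 6347 = 0 - 6347 = -6347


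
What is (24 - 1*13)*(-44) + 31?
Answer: -453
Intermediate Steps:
(24 - 1*13)*(-44) + 31 = (24 - 13)*(-44) + 31 = 11*(-44) + 31 = -484 + 31 = -453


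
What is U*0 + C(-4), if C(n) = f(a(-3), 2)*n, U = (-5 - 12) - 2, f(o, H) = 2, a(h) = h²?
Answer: -8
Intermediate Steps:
U = -19 (U = -17 - 2 = -19)
C(n) = 2*n
U*0 + C(-4) = -19*0 + 2*(-4) = 0 - 8 = -8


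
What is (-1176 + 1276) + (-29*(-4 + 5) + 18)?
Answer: 89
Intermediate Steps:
(-1176 + 1276) + (-29*(-4 + 5) + 18) = 100 + (-29*1 + 18) = 100 + (-29 + 18) = 100 - 11 = 89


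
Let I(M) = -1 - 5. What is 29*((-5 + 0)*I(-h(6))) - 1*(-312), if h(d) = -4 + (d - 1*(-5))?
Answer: 1182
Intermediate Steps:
h(d) = 1 + d (h(d) = -4 + (d + 5) = -4 + (5 + d) = 1 + d)
I(M) = -6
29*((-5 + 0)*I(-h(6))) - 1*(-312) = 29*((-5 + 0)*(-6)) - 1*(-312) = 29*(-5*(-6)) + 312 = 29*30 + 312 = 870 + 312 = 1182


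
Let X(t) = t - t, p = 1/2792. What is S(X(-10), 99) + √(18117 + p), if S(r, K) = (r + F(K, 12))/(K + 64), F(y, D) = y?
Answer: 99/163 + √35306700170/1396 ≈ 135.21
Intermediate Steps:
p = 1/2792 ≈ 0.00035817
X(t) = 0
S(r, K) = (K + r)/(64 + K) (S(r, K) = (r + K)/(K + 64) = (K + r)/(64 + K))
S(X(-10), 99) + √(18117 + p) = (99 + 0)/(64 + 99) + √(18117 + 1/2792) = 99/163 + √(50582665/2792) = (1/163)*99 + √35306700170/1396 = 99/163 + √35306700170/1396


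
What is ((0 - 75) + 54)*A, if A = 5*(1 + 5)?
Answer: -630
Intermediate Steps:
A = 30 (A = 5*6 = 30)
((0 - 75) + 54)*A = ((0 - 75) + 54)*30 = (-75 + 54)*30 = -21*30 = -630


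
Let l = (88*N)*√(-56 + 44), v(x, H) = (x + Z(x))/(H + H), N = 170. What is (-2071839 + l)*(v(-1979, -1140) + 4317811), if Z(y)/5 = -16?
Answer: -6798816432538207/760 + 7363769131972*I*√3/57 ≈ -8.9458e+12 + 2.2376e+11*I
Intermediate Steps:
Z(y) = -80 (Z(y) = 5*(-16) = -80)
v(x, H) = (-80 + x)/(2*H) (v(x, H) = (x - 80)/(H + H) = (-80 + x)/((2*H)) = (-80 + x)*(1/(2*H)) = (-80 + x)/(2*H))
l = 29920*I*√3 (l = (88*170)*√(-56 + 44) = 14960*√(-12) = 14960*(2*I*√3) = 29920*I*√3 ≈ 51823.0*I)
(-2071839 + l)*(v(-1979, -1140) + 4317811) = (-2071839 + 29920*I*√3)*((½)*(-80 - 1979)/(-1140) + 4317811) = (-2071839 + 29920*I*√3)*((½)*(-1/1140)*(-2059) + 4317811) = (-2071839 + 29920*I*√3)*(2059/2280 + 4317811) = (-2071839 + 29920*I*√3)*(9844611139/2280) = -6798816432538207/760 + 7363769131972*I*√3/57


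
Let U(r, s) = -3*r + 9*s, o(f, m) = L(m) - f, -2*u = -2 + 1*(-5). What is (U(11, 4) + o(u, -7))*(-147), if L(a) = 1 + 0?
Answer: -147/2 ≈ -73.500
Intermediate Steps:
L(a) = 1
u = 7/2 (u = -(-2 + 1*(-5))/2 = -(-2 - 5)/2 = -½*(-7) = 7/2 ≈ 3.5000)
o(f, m) = 1 - f
(U(11, 4) + o(u, -7))*(-147) = ((-3*11 + 9*4) + (1 - 1*7/2))*(-147) = ((-33 + 36) + (1 - 7/2))*(-147) = (3 - 5/2)*(-147) = (½)*(-147) = -147/2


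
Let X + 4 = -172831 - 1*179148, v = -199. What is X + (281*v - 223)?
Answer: -408125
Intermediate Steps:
X = -351983 (X = -4 + (-172831 - 1*179148) = -4 + (-172831 - 179148) = -4 - 351979 = -351983)
X + (281*v - 223) = -351983 + (281*(-199) - 223) = -351983 + (-55919 - 223) = -351983 - 56142 = -408125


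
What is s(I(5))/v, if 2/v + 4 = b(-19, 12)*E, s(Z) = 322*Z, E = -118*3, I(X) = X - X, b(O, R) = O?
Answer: 0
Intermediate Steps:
I(X) = 0
E = -354
v = 1/3361 (v = 2/(-4 - 19*(-354)) = 2/(-4 + 6726) = 2/6722 = 2*(1/6722) = 1/3361 ≈ 0.00029753)
s(I(5))/v = (322*0)/(1/3361) = 0*3361 = 0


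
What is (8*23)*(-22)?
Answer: -4048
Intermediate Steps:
(8*23)*(-22) = 184*(-22) = -4048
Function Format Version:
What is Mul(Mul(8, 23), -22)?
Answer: -4048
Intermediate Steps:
Mul(Mul(8, 23), -22) = Mul(184, -22) = -4048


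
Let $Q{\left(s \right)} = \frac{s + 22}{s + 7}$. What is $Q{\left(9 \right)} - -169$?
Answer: $\frac{2735}{16} \approx 170.94$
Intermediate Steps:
$Q{\left(s \right)} = \frac{22 + s}{7 + s}$
$Q{\left(9 \right)} - -169 = \frac{22 + 9}{7 + 9} - -169 = \frac{1}{16} \cdot 31 + 169 = \frac{31}{16} + 169 = \frac{2735}{16}$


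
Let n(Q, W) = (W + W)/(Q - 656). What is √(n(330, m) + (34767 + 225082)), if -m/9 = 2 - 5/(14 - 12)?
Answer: √27615709390/326 ≈ 509.75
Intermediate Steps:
m = 9/2 (m = -9*(2 - 5/(14 - 12)) = -9*(2 - 5/2) = -9*(-½) = 9/2 ≈ 4.5000)
n(Q, W) = 2*W/(-656 + Q) (n(Q, W) = (2*W)/(-656 + Q) = 2*W/(-656 + Q))
√(n(330, m) + (34767 + 225082)) = √(2*(9/2)/(-656 + 330) + (34767 + 225082)) = √(2*(9/2)/(-326) + 259849) = √(2*(9/2)*(-1/326) + 259849) = √(-9/326 + 259849) = √(84710765/326) = √27615709390/326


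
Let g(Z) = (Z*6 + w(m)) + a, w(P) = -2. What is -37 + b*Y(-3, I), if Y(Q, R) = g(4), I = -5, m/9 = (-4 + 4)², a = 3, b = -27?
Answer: -712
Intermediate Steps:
m = 0 (m = 9*(-4 + 4)² = 9*0² = 9*0 = 0)
g(Z) = 1 + 6*Z (g(Z) = (Z*6 - 2) + 3 = (6*Z - 2) + 3 = (-2 + 6*Z) + 3 = 1 + 6*Z)
Y(Q, R) = 25 (Y(Q, R) = 1 + 6*4 = 1 + 24 = 25)
-37 + b*Y(-3, I) = -37 - 27*25 = -37 - 675 = -712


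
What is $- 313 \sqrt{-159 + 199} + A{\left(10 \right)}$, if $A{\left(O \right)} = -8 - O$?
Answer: $-18 - 626 \sqrt{10} \approx -1997.6$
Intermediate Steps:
$- 313 \sqrt{-159 + 199} + A{\left(10 \right)} = - 313 \sqrt{-159 + 199} - 18 = - 313 \sqrt{40} - 18 = - 313 \cdot 2 \sqrt{10} - 18 = - 626 \sqrt{10} - 18 = -18 - 626 \sqrt{10}$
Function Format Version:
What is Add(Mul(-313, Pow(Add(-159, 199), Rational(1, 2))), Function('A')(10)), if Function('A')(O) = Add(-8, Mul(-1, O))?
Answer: Add(-18, Mul(-626, Pow(10, Rational(1, 2)))) ≈ -1997.6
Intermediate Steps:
Add(Mul(-313, Pow(Add(-159, 199), Rational(1, 2))), Function('A')(10)) = Add(Mul(-313, Pow(Add(-159, 199), Rational(1, 2))), Add(-8, Mul(-1, 10))) = Add(Mul(-313, Pow(40, Rational(1, 2))), Add(-8, -10)) = Add(Mul(-313, Mul(2, Pow(10, Rational(1, 2)))), -18) = Add(Mul(-626, Pow(10, Rational(1, 2))), -18) = Add(-18, Mul(-626, Pow(10, Rational(1, 2))))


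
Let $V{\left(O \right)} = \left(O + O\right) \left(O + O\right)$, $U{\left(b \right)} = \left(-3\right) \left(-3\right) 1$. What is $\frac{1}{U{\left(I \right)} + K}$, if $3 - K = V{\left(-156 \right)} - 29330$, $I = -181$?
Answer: $- \frac{1}{68002} \approx -1.4705 \cdot 10^{-5}$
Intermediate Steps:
$U{\left(b \right)} = 9$ ($U{\left(b \right)} = 9 \cdot 1 = 9$)
$V{\left(O \right)} = 4 O^{2}$ ($V{\left(O \right)} = 2 O 2 O = 4 O^{2}$)
$K = -68011$ ($K = 3 - \left(4 \left(-156\right)^{2} - 29330\right) = 3 - \left(4 \cdot 24336 - 29330\right) = 3 - \left(97344 - 29330\right) = 3 - 68014 = -68011$)
$\frac{1}{U{\left(I \right)} + K} = \frac{1}{9 - 68011} = \frac{1}{-68002} = - \frac{1}{68002}$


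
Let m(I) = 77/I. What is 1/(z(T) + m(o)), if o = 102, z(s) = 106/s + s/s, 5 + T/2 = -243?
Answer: 12648/19493 ≈ 0.64885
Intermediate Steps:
T = -496 (T = -10 + 2*(-243) = -10 - 486 = -496)
z(s) = 1 + 106/s (z(s) = 106/s + 1 = 1 + 106/s)
1/(z(T) + m(o)) = 1/((106 - 496)/(-496) + 77/102) = 1/(-1/496*(-390) + 77*(1/102)) = 1/(195/248 + 77/102) = 1/(19493/12648) = 12648/19493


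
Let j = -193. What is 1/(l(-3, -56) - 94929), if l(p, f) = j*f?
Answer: -1/84121 ≈ -1.1888e-5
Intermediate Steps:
l(p, f) = -193*f
1/(l(-3, -56) - 94929) = 1/(-193*(-56) - 94929) = 1/(10808 - 94929) = 1/(-84121) = -1/84121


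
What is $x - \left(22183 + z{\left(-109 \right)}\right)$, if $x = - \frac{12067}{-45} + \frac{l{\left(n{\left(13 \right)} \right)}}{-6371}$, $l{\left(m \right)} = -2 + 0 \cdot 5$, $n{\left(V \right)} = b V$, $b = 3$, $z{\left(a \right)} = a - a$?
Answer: $- \frac{6282876238}{286695} \approx -21915.0$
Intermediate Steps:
$z{\left(a \right)} = 0$
$n{\left(V \right)} = 3 V$
$l{\left(m \right)} = -2$ ($l{\left(m \right)} = -2 + 0 = -2$)
$x = \frac{76878947}{286695}$ ($x = - \frac{12067}{-45} - \frac{2}{-6371} = \left(-12067\right) \left(- \frac{1}{45}\right) - - \frac{2}{6371} = \frac{12067}{45} + \frac{2}{6371} = \frac{76878947}{286695} \approx 268.16$)
$x - \left(22183 + z{\left(-109 \right)}\right) = \frac{76878947}{286695} - \left(22183 + 0\right) = \frac{76878947}{286695} - 22183 = - \frac{6282876238}{286695}$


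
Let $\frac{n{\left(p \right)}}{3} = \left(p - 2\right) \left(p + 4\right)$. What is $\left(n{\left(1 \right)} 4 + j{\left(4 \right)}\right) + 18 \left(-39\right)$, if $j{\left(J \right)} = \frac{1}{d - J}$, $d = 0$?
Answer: $- \frac{3049}{4} \approx -762.25$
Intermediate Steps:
$n{\left(p \right)} = 3 \left(-2 + p\right) \left(4 + p\right)$ ($n{\left(p \right)} = 3 \left(p - 2\right) \left(p + 4\right) = 3 \left(-2 + p\right) \left(4 + p\right)$)
$j{\left(J \right)} = - \frac{1}{J}$ ($j{\left(J \right)} = \frac{1}{0 - J} = \frac{1}{\left(-1\right) J} = - \frac{1}{J}$)
$\left(n{\left(1 \right)} 4 + j{\left(4 \right)}\right) + 18 \left(-39\right) = \left(\left(-24 + 3 \cdot 1^{2} + 6 \cdot 1\right) 4 - \frac{1}{4}\right) + 18 \left(-39\right) = \left(\left(-24 + 3 \cdot 1 + 6\right) 4 - \frac{1}{4}\right) - 702 = \left(\left(-24 + 3 + 6\right) 4 - \frac{1}{4}\right) - 702 = \left(\left(-15\right) 4 - \frac{1}{4}\right) - 702 = \left(-60 - \frac{1}{4}\right) - 702 = - \frac{241}{4} - 702 = - \frac{3049}{4}$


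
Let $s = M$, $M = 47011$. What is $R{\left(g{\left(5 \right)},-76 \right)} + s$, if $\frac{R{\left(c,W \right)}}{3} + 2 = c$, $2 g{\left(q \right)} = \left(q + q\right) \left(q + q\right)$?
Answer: $47155$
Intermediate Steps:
$s = 47011$
$g{\left(q \right)} = 2 q^{2}$ ($g{\left(q \right)} = \frac{\left(q + q\right) \left(q + q\right)}{2} = \frac{2 q 2 q}{2} = \frac{4 q^{2}}{2} = 2 q^{2}$)
$R{\left(c,W \right)} = -6 + 3 c$
$R{\left(g{\left(5 \right)},-76 \right)} + s = \left(-6 + 3 \cdot 2 \cdot 5^{2}\right) + 47011 = \left(-6 + 3 \cdot 2 \cdot 25\right) + 47011 = \left(-6 + 3 \cdot 50\right) + 47011 = \left(-6 + 150\right) + 47011 = 144 + 47011 = 47155$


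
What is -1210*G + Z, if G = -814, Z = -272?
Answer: 984668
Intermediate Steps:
-1210*G + Z = -1210*(-814) - 272 = 984940 - 272 = 984668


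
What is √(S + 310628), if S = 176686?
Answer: 3*√54146 ≈ 698.08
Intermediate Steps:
√(S + 310628) = √(176686 + 310628) = √487314 = 3*√54146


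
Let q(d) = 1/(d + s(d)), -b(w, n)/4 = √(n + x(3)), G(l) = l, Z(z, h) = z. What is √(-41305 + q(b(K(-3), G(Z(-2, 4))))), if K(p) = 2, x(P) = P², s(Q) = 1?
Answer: 2*√(10326 - 41305*√7)/√(-1 + 4*√7) ≈ 203.24*I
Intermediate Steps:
b(w, n) = -4*√(9 + n) (b(w, n) = -4*√(n + 3²) = -4*√(n + 9) = -4*√(9 + n))
q(d) = 1/(1 + d) (q(d) = 1/(d + 1) = 1/(1 + d))
√(-41305 + q(b(K(-3), G(Z(-2, 4))))) = √(-41305 + 1/(1 - 4*√(9 - 2))) = √(-41305 + 1/(1 - 4*√7))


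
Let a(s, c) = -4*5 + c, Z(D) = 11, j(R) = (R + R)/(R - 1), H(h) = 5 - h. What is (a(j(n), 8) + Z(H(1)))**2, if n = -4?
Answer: 1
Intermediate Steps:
j(R) = 2*R/(-1 + R) (j(R) = (2*R)/(-1 + R) = 2*R/(-1 + R))
a(s, c) = -20 + c
(a(j(n), 8) + Z(H(1)))**2 = ((-20 + 8) + 11)**2 = (-12 + 11)**2 = (-1)**2 = 1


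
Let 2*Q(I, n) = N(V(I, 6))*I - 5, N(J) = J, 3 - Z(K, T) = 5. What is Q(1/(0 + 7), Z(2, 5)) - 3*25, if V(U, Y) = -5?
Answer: -545/7 ≈ -77.857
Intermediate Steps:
Z(K, T) = -2 (Z(K, T) = 3 - 1*5 = 3 - 5 = -2)
Q(I, n) = -5/2 - 5*I/2 (Q(I, n) = (-5*I - 5)/2 = (-5 - 5*I)/2 = -5/2 - 5*I/2)
Q(1/(0 + 7), Z(2, 5)) - 3*25 = (-5/2 - 5/(2*(0 + 7))) - 3*25 = (-5/2 - 5/2/7) - 75 = (-5/2 - 5/2*⅐) - 75 = (-5/2 - 5/14) - 75 = -20/7 - 75 = -545/7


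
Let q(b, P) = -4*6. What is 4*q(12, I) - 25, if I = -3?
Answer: -121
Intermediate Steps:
q(b, P) = -24
4*q(12, I) - 25 = 4*(-24) - 25 = -96 - 25 = -121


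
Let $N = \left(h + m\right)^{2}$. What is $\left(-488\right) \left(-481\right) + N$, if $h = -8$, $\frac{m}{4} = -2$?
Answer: $234984$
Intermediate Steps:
$m = -8$ ($m = 4 \left(-2\right) = -8$)
$N = 256$ ($N = \left(-8 - 8\right)^{2} = \left(-16\right)^{2} = 256$)
$\left(-488\right) \left(-481\right) + N = \left(-488\right) \left(-481\right) + 256 = 234728 + 256 = 234984$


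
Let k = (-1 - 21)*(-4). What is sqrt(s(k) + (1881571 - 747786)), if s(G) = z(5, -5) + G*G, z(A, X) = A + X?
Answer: sqrt(1141529) ≈ 1068.4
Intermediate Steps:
k = 88 (k = -22*(-4) = 88)
s(G) = G**2 (s(G) = (5 - 5) + G*G = 0 + G**2 = G**2)
sqrt(s(k) + (1881571 - 747786)) = sqrt(88**2 + (1881571 - 747786)) = sqrt(7744 + 1133785) = sqrt(1141529)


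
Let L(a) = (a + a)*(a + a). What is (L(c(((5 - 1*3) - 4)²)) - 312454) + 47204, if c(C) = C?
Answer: -265186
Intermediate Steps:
L(a) = 4*a² (L(a) = (2*a)*(2*a) = 4*a²)
(L(c(((5 - 1*3) - 4)²)) - 312454) + 47204 = (4*(((5 - 1*3) - 4)²)² - 312454) + 47204 = (4*(((5 - 3) - 4)²)² - 312454) + 47204 = (4*((2 - 4)²)² - 312454) + 47204 = (4*((-2)²)² - 312454) + 47204 = (4*4² - 312454) + 47204 = (4*16 - 312454) + 47204 = (64 - 312454) + 47204 = -312390 + 47204 = -265186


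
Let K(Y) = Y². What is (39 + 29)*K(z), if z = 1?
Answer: 68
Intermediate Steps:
(39 + 29)*K(z) = (39 + 29)*1² = 68*1 = 68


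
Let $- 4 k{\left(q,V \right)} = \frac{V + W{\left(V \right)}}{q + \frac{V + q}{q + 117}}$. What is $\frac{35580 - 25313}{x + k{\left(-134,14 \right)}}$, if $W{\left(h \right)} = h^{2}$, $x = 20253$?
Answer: $\frac{44312372}{87413733} \approx 0.50693$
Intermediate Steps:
$k{\left(q,V \right)} = - \frac{V + V^{2}}{4 \left(q + \frac{V + q}{117 + q}\right)}$ ($k{\left(q,V \right)} = - \frac{\left(V + V^{2}\right) \frac{1}{q + \frac{V + q}{q + 117}}}{4} = - \frac{\left(V + V^{2}\right) \frac{1}{q + \frac{V + q}{117 + q}}}{4} = - \frac{\frac{1}{q + \frac{V + q}{117 + q}} \left(V + V^{2}\right)}{4} = - \frac{V + V^{2}}{4 \left(q + \frac{V + q}{117 + q}\right)}$)
$\frac{35580 - 25313}{x + k{\left(-134,14 \right)}} = \frac{35580 - 25313}{20253 + \frac{1}{4} \cdot 14 \frac{1}{14 + \left(-134\right)^{2} + 118 \left(-134\right)} \left(-117 - -134 - 1638 - 14 \left(-134\right)\right)} = \frac{10267}{20253 + \frac{1}{4} \cdot 14 \frac{1}{14 + 17956 - 15812} \left(-117 + 134 - 1638 + 1876\right)} = \frac{10267}{20253 + \frac{1}{4} \cdot 14 \cdot \frac{1}{2158} \cdot 255} = \frac{10267}{20253 + \frac{1785}{4316}} = \frac{10267}{\frac{87413733}{4316}} = 10267 \cdot \frac{4316}{87413733} = \frac{44312372}{87413733}$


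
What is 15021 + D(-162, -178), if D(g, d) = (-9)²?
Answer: 15102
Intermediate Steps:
D(g, d) = 81
15021 + D(-162, -178) = 15021 + 81 = 15102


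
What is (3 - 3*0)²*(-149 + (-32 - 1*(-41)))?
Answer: -1260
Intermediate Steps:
(3 - 3*0)²*(-149 + (-32 - 1*(-41))) = (3 + 0)²*(-149 + (-32 + 41)) = 3²*(-149 + 9) = 9*(-140) = -1260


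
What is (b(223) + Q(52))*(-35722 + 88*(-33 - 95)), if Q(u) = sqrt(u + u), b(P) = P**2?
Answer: -2336566794 - 93972*sqrt(26) ≈ -2.3370e+9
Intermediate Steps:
Q(u) = sqrt(2)*sqrt(u) (Q(u) = sqrt(2*u) = sqrt(2)*sqrt(u))
(b(223) + Q(52))*(-35722 + 88*(-33 - 95)) = (223**2 + sqrt(2)*sqrt(52))*(-35722 + 88*(-33 - 95)) = (49729 + sqrt(2)*(2*sqrt(13)))*(-35722 + 88*(-128)) = (49729 + 2*sqrt(26))*(-35722 - 11264) = (49729 + 2*sqrt(26))*(-46986) = -2336566794 - 93972*sqrt(26)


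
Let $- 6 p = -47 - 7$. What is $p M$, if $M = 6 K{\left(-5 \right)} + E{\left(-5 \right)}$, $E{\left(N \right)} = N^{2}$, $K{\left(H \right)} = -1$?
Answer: $171$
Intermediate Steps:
$M = 19$ ($M = 6 \left(-1\right) + \left(-5\right)^{2} = -6 + 25 = 19$)
$p = 9$ ($p = - \frac{-47 - 7}{6} = \left(- \frac{1}{6}\right) \left(-54\right) = 9$)
$p M = 9 \cdot 19 = 171$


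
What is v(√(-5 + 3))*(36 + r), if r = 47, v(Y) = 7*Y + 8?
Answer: 664 + 581*I*√2 ≈ 664.0 + 821.66*I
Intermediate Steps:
v(Y) = 8 + 7*Y
v(√(-5 + 3))*(36 + r) = (8 + 7*√(-5 + 3))*(36 + 47) = (8 + 7*√(-2))*83 = (8 + 7*(I*√2))*83 = (8 + 7*I*√2)*83 = 664 + 581*I*√2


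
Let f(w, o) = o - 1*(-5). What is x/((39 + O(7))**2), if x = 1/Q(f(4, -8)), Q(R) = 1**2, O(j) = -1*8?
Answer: 1/961 ≈ 0.0010406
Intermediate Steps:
f(w, o) = 5 + o (f(w, o) = o + 5 = 5 + o)
O(j) = -8
Q(R) = 1
x = 1 (x = 1/1 = 1)
x/((39 + O(7))**2) = 1/(39 - 8)**2 = 1/31**2 = 1/961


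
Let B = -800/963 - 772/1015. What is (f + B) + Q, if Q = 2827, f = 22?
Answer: 2783185369/977445 ≈ 2847.4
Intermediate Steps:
B = -1555436/977445 (B = -800*1/963 - 772*1/1015 = -800/963 - 772/1015 = -1555436/977445 ≈ -1.5913)
(f + B) + Q = (22 - 1555436/977445) + 2827 = 19948354/977445 + 2827 = 2783185369/977445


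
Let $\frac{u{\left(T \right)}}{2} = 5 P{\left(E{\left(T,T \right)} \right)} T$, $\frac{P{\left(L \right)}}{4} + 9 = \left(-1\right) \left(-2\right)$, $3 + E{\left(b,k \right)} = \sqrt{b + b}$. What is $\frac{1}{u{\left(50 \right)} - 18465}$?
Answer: $- \frac{1}{32465} \approx -3.0802 \cdot 10^{-5}$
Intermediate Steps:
$E{\left(b,k \right)} = -3 + \sqrt{2} \sqrt{b}$ ($E{\left(b,k \right)} = -3 + \sqrt{b + b} = -3 + \sqrt{2 b} = -3 + \sqrt{2} \sqrt{b}$)
$P{\left(L \right)} = -28$ ($P{\left(L \right)} = -36 + 4 \left(\left(-1\right) \left(-2\right)\right) = -36 + 4 \cdot 2 = -36 + 8 = -28$)
$u{\left(T \right)} = - 280 T$ ($u{\left(T \right)} = 2 \cdot 5 \left(- 28 T\right) = 2 \left(- 140 T\right) = - 280 T$)
$\frac{1}{u{\left(50 \right)} - 18465} = \frac{1}{\left(-280\right) 50 - 18465} = \frac{1}{-14000 - 18465} = \frac{1}{-32465} = - \frac{1}{32465}$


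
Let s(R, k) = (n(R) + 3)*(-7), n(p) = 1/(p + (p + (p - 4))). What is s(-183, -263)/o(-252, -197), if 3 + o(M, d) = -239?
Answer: 829/9559 ≈ 0.086725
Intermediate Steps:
o(M, d) = -242 (o(M, d) = -3 - 239 = -242)
n(p) = 1/(-4 + 3*p) (n(p) = 1/(p + (p + (-4 + p))) = 1/(p + (-4 + 2*p)) = 1/(-4 + 3*p))
s(R, k) = -21 - 7/(-4 + 3*R) (s(R, k) = (1/(-4 + 3*R) + 3)*(-7) = (3 + 1/(-4 + 3*R))*(-7) = -21 - 7/(-4 + 3*R))
s(-183, -263)/o(-252, -197) = (7*(11 - 9*(-183))/(-4 + 3*(-183)))/(-242) = (7*(11 + 1647)/(-4 - 549))*(-1/242) = (7*1658/(-553))*(-1/242) = (7*(-1/553)*1658)*(-1/242) = -1658/79*(-1/242) = 829/9559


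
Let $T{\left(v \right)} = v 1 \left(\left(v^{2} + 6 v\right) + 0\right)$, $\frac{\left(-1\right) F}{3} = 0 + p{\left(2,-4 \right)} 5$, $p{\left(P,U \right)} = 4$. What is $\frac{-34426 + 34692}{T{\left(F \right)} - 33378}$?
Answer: $- \frac{133}{113889} \approx -0.0011678$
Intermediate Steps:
$F = -60$ ($F = - 3 \left(0 + 4 \cdot 5\right) = - 3 \left(0 + 20\right) = \left(-3\right) 20 = -60$)
$T{\left(v \right)} = v \left(v^{2} + 6 v\right)$
$\frac{-34426 + 34692}{T{\left(F \right)} - 33378} = \frac{-34426 + 34692}{\left(-60\right)^{2} \left(6 - 60\right) - 33378} = \frac{266}{3600 \left(-54\right) - 33378} = \frac{266}{-194400 - 33378} = \frac{266}{-227778} = 266 \left(- \frac{1}{227778}\right) = - \frac{133}{113889}$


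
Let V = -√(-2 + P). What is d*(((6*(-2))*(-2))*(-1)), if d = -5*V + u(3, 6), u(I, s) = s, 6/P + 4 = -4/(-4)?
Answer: -144 - 240*I ≈ -144.0 - 240.0*I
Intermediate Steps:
P = -2 (P = 6/(-4 - 4/(-4)) = 6/(-4 - 4*(-¼)) = 6/(-4 + 1) = 6/(-3) = 6*(-⅓) = -2)
V = -2*I (V = -√(-2 - 2) = -√(-4) = -2*I ≈ -2.0*I)
d = 6 + 10*I (d = -(-10)*I + 6 = 10*I + 6 = 6 + 10*I ≈ 6.0 + 10.0*I)
d*(((6*(-2))*(-2))*(-1)) = (6 + 10*I)*(((6*(-2))*(-2))*(-1)) = (6 + 10*I)*(-12*(-2)*(-1)) = (6 + 10*I)*(24*(-1)) = (6 + 10*I)*(-24) = -144 - 240*I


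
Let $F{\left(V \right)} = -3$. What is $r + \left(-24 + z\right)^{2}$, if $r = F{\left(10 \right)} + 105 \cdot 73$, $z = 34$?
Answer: $7762$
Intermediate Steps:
$r = 7662$ ($r = -3 + 105 \cdot 73 = -3 + 7665 = 7662$)
$r + \left(-24 + z\right)^{2} = 7662 + \left(-24 + 34\right)^{2} = 7662 + 10^{2} = 7662 + 100 = 7762$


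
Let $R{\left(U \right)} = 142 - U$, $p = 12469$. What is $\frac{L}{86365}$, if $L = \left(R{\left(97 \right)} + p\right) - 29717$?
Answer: $- \frac{17203}{86365} \approx -0.19919$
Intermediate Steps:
$L = -17203$ ($L = \left(\left(142 - 97\right) + 12469\right) - 29717 = \left(45 + 12469\right) - 29717 = 12514 - 29717 = -17203$)
$\frac{L}{86365} = - \frac{17203}{86365}$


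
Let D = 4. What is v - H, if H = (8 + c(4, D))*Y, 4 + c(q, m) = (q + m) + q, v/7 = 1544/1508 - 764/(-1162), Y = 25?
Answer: -12148120/31291 ≈ -388.23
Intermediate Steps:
v = 368280/31291 (v = 7*(1544/1508 - 764/(-1162)) = 7*(1544*(1/1508) - 764*(-1/1162)) = 7*(386/377 + 382/581) = 7*(368280/219037) = 368280/31291 ≈ 11.770)
c(q, m) = -4 + m + 2*q (c(q, m) = -4 + ((q + m) + q) = -4 + ((m + q) + q) = -4 + (m + 2*q) = -4 + m + 2*q)
H = 400 (H = (8 + (-4 + 4 + 2*4))*25 = (8 + (-4 + 4 + 8))*25 = (8 + 8)*25 = 16*25 = 400)
v - H = 368280/31291 - 1*400 = 368280/31291 - 400 = -12148120/31291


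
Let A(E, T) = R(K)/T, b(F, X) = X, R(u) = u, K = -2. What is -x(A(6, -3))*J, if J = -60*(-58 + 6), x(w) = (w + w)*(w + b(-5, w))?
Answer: -16640/3 ≈ -5546.7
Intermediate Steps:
A(E, T) = -2/T
x(w) = 4*w² (x(w) = (w + w)*(w + w) = (2*w)*(2*w) = 4*w²)
J = 3120 (J = -60*(-52) = 3120)
-x(A(6, -3))*J = -4*(-2/(-3))²*3120 = -4*(-2*(-⅓))²*3120 = -4*(⅔)²*3120 = -4*(4/9)*3120 = -16*3120/9 = -1*16640/3 = -16640/3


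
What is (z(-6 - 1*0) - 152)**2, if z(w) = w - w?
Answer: 23104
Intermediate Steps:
z(w) = 0
(z(-6 - 1*0) - 152)**2 = (0 - 152)**2 = (-152)**2 = 23104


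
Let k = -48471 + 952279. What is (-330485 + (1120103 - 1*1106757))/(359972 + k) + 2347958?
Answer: 989100681367/421260 ≈ 2.3480e+6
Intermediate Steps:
k = 903808
(-330485 + (1120103 - 1*1106757))/(359972 + k) + 2347958 = (-330485 + (1120103 - 1*1106757))/(359972 + 903808) + 2347958 = (-330485 + (1120103 - 1106757))/1263780 + 2347958 = (-330485 + 13346)*(1/1263780) + 2347958 = -317139*1/1263780 + 2347958 = -105713/421260 + 2347958 = 989100681367/421260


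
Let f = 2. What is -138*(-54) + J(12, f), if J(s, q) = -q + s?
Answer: 7462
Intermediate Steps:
J(s, q) = s - q
-138*(-54) + J(12, f) = -138*(-54) + (12 - 1*2) = 7452 + (12 - 2) = 7452 + 10 = 7462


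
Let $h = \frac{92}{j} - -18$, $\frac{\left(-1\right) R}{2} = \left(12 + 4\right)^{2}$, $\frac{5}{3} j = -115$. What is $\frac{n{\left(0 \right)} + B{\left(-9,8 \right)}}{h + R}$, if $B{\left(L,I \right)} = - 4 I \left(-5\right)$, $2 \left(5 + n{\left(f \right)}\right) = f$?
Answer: $- \frac{465}{1486} \approx -0.31292$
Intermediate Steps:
$j = -69$ ($j = \frac{3}{5} \left(-115\right) = -69$)
$n{\left(f \right)} = -5 + \frac{f}{2}$
$B{\left(L,I \right)} = 20 I$
$R = -512$ ($R = - 2 \left(12 + 4\right)^{2} = - 2 \cdot 16^{2} = \left(-2\right) 256 = -512$)
$h = \frac{50}{3}$ ($h = \frac{92}{-69} - -18 = 92 \left(- \frac{1}{69}\right) + 18 = - \frac{4}{3} + 18 = \frac{50}{3} \approx 16.667$)
$\frac{n{\left(0 \right)} + B{\left(-9,8 \right)}}{h + R} = \frac{\left(-5 + \frac{1}{2} \cdot 0\right) + 20 \cdot 8}{\frac{50}{3} - 512} = \frac{\left(-5 + 0\right) + 160}{- \frac{1486}{3}} = \left(-5 + 160\right) \left(- \frac{3}{1486}\right) = 155 \left(- \frac{3}{1486}\right) = - \frac{465}{1486}$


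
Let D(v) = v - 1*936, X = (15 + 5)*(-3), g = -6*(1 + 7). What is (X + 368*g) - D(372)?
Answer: -17160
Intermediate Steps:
g = -48 (g = -6*8 = -48)
X = -60 (X = 20*(-3) = -60)
D(v) = -936 + v (D(v) = v - 936 = -936 + v)
(X + 368*g) - D(372) = (-60 + 368*(-48)) - (-936 + 372) = (-60 - 17664) - 1*(-564) = -17724 + 564 = -17160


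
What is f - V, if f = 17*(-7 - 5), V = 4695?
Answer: -4899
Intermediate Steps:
f = -204 (f = 17*(-12) = -204)
f - V = -204 - 1*4695 = -204 - 4695 = -4899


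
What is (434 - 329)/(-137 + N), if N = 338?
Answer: 35/67 ≈ 0.52239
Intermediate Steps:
(434 - 329)/(-137 + N) = (434 - 329)/(-137 + 338) = 105/201 = 105*(1/201) = 35/67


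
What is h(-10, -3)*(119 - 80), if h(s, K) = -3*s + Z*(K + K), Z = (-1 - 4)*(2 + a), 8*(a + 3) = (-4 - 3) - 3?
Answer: -2925/2 ≈ -1462.5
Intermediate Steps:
a = -17/4 (a = -3 + ((-4 - 3) - 3)/8 = -3 + (-7 - 3)/8 = -3 + (⅛)*(-10) = -3 - 5/4 = -17/4 ≈ -4.2500)
Z = 45/4 (Z = (-1 - 4)*(2 - 17/4) = -5*(-9/4) = 45/4 ≈ 11.250)
h(s, K) = -3*s + 45*K/2 (h(s, K) = -3*s + 45*(K + K)/4 = -3*s + 45*(2*K)/4 = -3*s + 45*K/2)
h(-10, -3)*(119 - 80) = (-3*(-10) + (45/2)*(-3))*(119 - 80) = (30 - 135/2)*39 = -75/2*39 = -2925/2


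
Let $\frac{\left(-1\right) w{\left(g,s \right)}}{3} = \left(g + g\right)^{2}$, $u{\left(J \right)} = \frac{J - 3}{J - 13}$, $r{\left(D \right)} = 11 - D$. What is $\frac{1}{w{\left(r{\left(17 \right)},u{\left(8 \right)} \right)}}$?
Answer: $- \frac{1}{432} \approx -0.0023148$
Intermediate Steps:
$u{\left(J \right)} = \frac{-3 + J}{-13 + J}$
$w{\left(g,s \right)} = - 12 g^{2}$ ($w{\left(g,s \right)} = - 3 \left(g + g\right)^{2} = - 3 \left(2 g\right)^{2} = - 3 \cdot 4 g^{2} = - 12 g^{2}$)
$\frac{1}{w{\left(r{\left(17 \right)},u{\left(8 \right)} \right)}} = \frac{1}{\left(-12\right) \left(11 - 17\right)^{2}} = \frac{1}{\left(-12\right) \left(-6\right)^{2}} = \frac{1}{\left(-12\right) 36} = \frac{1}{-432} = - \frac{1}{432}$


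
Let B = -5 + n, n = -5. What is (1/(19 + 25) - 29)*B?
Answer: 6375/22 ≈ 289.77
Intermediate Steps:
B = -10 (B = -5 - 5 = -10)
(1/(19 + 25) - 29)*B = (1/(19 + 25) - 29)*(-10) = (1/44 - 29)*(-10) = -1275/44*(-10) = 6375/22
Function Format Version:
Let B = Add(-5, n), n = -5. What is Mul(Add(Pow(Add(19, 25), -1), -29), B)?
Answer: Rational(6375, 22) ≈ 289.77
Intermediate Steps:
B = -10 (B = Add(-5, -5) = -10)
Mul(Add(Pow(Add(19, 25), -1), -29), B) = Mul(Add(Pow(Add(19, 25), -1), -29), -10) = Mul(Add(Pow(44, -1), -29), -10) = Mul(Add(Rational(1, 44), -29), -10) = Mul(Rational(-1275, 44), -10) = Rational(6375, 22)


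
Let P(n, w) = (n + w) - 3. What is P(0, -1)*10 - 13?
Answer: -53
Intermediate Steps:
P(n, w) = -3 + n + w
P(0, -1)*10 - 13 = (-3 + 0 - 1)*10 - 13 = -4*10 - 13 = -40 - 13 = -53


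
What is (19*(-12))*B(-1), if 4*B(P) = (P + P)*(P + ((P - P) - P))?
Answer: 0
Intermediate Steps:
B(P) = 0 (B(P) = ((P + P)*(P + ((P - P) - P)))/4 = ((2*P)*(P + (0 - P)))/4 = ((2*P)*(P - P))/4 = ((2*P)*0)/4 = (1/4)*0 = 0)
(19*(-12))*B(-1) = (19*(-12))*0 = -228*0 = 0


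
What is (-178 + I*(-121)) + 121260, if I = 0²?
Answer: 121082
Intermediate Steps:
I = 0
(-178 + I*(-121)) + 121260 = (-178 + 0*(-121)) + 121260 = (-178 + 0) + 121260 = -178 + 121260 = 121082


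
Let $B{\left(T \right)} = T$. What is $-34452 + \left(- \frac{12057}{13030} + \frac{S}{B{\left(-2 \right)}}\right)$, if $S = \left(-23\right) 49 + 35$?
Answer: $- \frac{441807237}{13030} \approx -33907.0$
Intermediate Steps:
$S = -1092$ ($S = -1127 + 35 = -1092$)
$-34452 + \left(- \frac{12057}{13030} + \frac{S}{B{\left(-2 \right)}}\right) = -34452 - \left(-546 + \frac{12057}{13030}\right) = -34452 - - \frac{7102323}{13030} = -34452 + \left(- \frac{12057}{13030} + 546\right) = -34452 + \frac{7102323}{13030} = - \frac{441807237}{13030}$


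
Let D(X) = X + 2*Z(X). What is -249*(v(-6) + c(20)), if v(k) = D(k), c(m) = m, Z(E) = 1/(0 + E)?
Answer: -3403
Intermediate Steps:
Z(E) = 1/E
D(X) = X + 2/X
v(k) = k + 2/k
-249*(v(-6) + c(20)) = -249*((-6 + 2/(-6)) + 20) = -249*((-6 + 2*(-⅙)) + 20) = -249*((-6 - ⅓) + 20) = -249*(-19/3 + 20) = -249*41/3 = -3403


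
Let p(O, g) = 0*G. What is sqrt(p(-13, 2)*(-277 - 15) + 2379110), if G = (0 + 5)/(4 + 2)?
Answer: sqrt(2379110) ≈ 1542.4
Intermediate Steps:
G = 5/6 ≈ 0.83333
p(O, g) = 0 (p(O, g) = 0*(5/6) = 0)
sqrt(p(-13, 2)*(-277 - 15) + 2379110) = sqrt(0*(-277 - 15) + 2379110) = sqrt(0*(-292) + 2379110) = sqrt(0 + 2379110) = sqrt(2379110)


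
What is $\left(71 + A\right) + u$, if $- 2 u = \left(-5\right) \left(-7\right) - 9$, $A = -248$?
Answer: $-190$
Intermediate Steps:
$u = -13$ ($u = - \frac{\left(-5\right) \left(-7\right) - 9}{2} = - \frac{35 - 9}{2} = \left(- \frac{1}{2}\right) 26 = -13$)
$\left(71 + A\right) + u = \left(71 - 248\right) - 13 = -177 - 13 = -190$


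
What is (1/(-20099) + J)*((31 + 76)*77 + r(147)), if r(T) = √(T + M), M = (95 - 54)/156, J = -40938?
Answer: -6779155178257/20099 - 822812863*√895947/1567722 ≈ -3.3778e+8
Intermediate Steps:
M = 41/156 (M = 41*(1/156) = 41/156 ≈ 0.26282)
r(T) = √(41/156 + T) (r(T) = √(T + 41/156) = √(41/156 + T))
(1/(-20099) + J)*((31 + 76)*77 + r(147)) = (1/(-20099) - 40938)*((31 + 76)*77 + √(1599 + 6084*147)/78) = (-1/20099 - 40938)*(107*77 + √(1599 + 894348)/78) = -822812863*(8239 + √895947/78)/20099 = -6779155178257/20099 - 822812863*√895947/1567722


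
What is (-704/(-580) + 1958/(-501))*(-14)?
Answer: 2740276/72645 ≈ 37.721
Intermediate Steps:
(-704/(-580) + 1958/(-501))*(-14) = (-704*(-1/580) + 1958*(-1/501))*(-14) = (176/145 - 1958/501)*(-14) = -195734/72645*(-14) = 2740276/72645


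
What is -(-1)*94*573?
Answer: 53862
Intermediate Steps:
-(-1)*94*573 = -(-1)*53862 = -1*(-53862) = 53862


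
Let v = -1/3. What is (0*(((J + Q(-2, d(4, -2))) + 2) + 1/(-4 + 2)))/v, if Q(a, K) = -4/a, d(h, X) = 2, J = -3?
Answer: 0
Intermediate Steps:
v = -⅓ (v = -1*⅓ = -⅓ ≈ -0.33333)
(0*(((J + Q(-2, d(4, -2))) + 2) + 1/(-4 + 2)))/v = (0*(((-3 - 4/(-2)) + 2) + 1/(-4 + 2)))/(-⅓) = -0*(((-3 - 4*(-½)) + 2) + 1/(-2)) = -0*(((-3 + 2) + 2) - ½) = -0*((-1 + 2) - ½) = -0*(1 - ½) = -0/2 = -3*0 = 0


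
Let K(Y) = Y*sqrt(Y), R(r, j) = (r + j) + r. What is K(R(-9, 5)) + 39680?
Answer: 39680 - 13*I*sqrt(13) ≈ 39680.0 - 46.872*I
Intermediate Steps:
R(r, j) = j + 2*r (R(r, j) = (j + r) + r = j + 2*r)
K(Y) = Y**(3/2)
K(R(-9, 5)) + 39680 = (5 + 2*(-9))**(3/2) + 39680 = (5 - 18)**(3/2) + 39680 = (-13)**(3/2) + 39680 = -13*I*sqrt(13) + 39680 = 39680 - 13*I*sqrt(13)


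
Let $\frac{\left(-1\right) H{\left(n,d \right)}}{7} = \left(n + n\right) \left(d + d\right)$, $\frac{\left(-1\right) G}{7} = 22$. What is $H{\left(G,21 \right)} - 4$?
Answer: $90548$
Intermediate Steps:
$G = -154$ ($G = \left(-7\right) 22 = -154$)
$H{\left(n,d \right)} = - 28 d n$ ($H{\left(n,d \right)} = - 7 \left(n + n\right) \left(d + d\right) = - 7 \cdot 2 n 2 d = - 7 \cdot 4 d n = - 28 d n$)
$H{\left(G,21 \right)} - 4 = \left(-28\right) 21 \left(-154\right) - 4 = 90552 - 4 = 90548$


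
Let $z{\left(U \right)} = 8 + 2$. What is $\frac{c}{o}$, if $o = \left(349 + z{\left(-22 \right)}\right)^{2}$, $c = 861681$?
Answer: $\frac{861681}{128881} \approx 6.6859$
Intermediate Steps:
$z{\left(U \right)} = 10$
$o = 128881$ ($o = \left(349 + 10\right)^{2} = 359^{2} = 128881$)
$\frac{c}{o} = \frac{861681}{128881}$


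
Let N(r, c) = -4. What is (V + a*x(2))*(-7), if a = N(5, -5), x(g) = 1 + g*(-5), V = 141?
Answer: -1239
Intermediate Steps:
x(g) = 1 - 5*g
a = -4
(V + a*x(2))*(-7) = (141 - 4*(1 - 5*2))*(-7) = (141 - 4*(1 - 10))*(-7) = (141 - 4*(-9))*(-7) = (141 + 36)*(-7) = 177*(-7) = -1239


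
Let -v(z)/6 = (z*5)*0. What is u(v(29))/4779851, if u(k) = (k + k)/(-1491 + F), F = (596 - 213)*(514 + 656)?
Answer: 0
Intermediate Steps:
F = 448110 (F = 383*1170 = 448110)
v(z) = 0 (v(z) = -6*z*5*0 = -6*5*z*0 = -6*0 = 0)
u(k) = 2*k/446619 (u(k) = (k + k)/(-1491 + 448110) = (2*k)/446619 = (2*k)*(1/446619) = 2*k/446619)
u(v(29))/4779851 = ((2/446619)*0)/4779851 = 0*(1/4779851) = 0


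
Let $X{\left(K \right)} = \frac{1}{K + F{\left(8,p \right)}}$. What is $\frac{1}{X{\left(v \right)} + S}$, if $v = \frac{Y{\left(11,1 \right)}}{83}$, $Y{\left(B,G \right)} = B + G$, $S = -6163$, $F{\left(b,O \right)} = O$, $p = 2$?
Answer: $- \frac{178}{1096931} \approx -0.00016227$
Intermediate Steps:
$v = \frac{12}{83}$ ($v = \frac{11 + 1}{83} = 12 \cdot \frac{1}{83} = \frac{12}{83} \approx 0.14458$)
$X{\left(K \right)} = \frac{1}{2 + K}$ ($X{\left(K \right)} = \frac{1}{K + 2} = \frac{1}{2 + K}$)
$\frac{1}{X{\left(v \right)} + S} = \frac{1}{\frac{1}{2 + \frac{12}{83}} - 6163} = \frac{1}{\frac{1}{\frac{178}{83}} - 6163} = \frac{1}{\frac{83}{178} - 6163} = \frac{1}{- \frac{1096931}{178}} = - \frac{178}{1096931}$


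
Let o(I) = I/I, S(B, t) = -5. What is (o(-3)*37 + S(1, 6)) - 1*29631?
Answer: -29599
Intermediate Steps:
o(I) = 1
(o(-3)*37 + S(1, 6)) - 1*29631 = (1*37 - 5) - 1*29631 = (37 - 5) - 29631 = 32 - 29631 = -29599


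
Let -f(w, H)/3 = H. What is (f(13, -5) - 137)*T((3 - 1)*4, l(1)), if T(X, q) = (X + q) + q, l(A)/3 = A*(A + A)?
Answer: -2440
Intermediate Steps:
f(w, H) = -3*H
l(A) = 6*A² (l(A) = 3*(A*(A + A)) = 3*(A*(2*A)) = 3*(2*A²) = 6*A²)
T(X, q) = X + 2*q
(f(13, -5) - 137)*T((3 - 1)*4, l(1)) = (-3*(-5) - 137)*((3 - 1)*4 + 2*(6*1²)) = (15 - 137)*(2*4 + 2*(6*1)) = -122*(8 + 2*6) = -122*(8 + 12) = -122*20 = -2440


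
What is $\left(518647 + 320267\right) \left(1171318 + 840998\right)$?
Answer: $1688160064824$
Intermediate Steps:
$\left(518647 + 320267\right) \left(1171318 + 840998\right) = 838914 \cdot 2012316 = 1688160064824$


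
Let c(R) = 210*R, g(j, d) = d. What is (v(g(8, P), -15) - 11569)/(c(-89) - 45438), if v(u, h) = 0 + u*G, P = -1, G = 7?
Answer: 1447/8016 ≈ 0.18051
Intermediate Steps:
v(u, h) = 7*u (v(u, h) = 0 + u*7 = 0 + 7*u = 7*u)
(v(g(8, P), -15) - 11569)/(c(-89) - 45438) = (7*(-1) - 11569)/(210*(-89) - 45438) = (-7 - 11569)/(-18690 - 45438) = -11576/(-64128) = -11576*(-1/64128) = 1447/8016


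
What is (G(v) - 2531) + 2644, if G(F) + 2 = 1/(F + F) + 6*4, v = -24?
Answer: 6479/48 ≈ 134.98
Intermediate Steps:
G(F) = 22 + 1/(2*F) (G(F) = -2 + (1/(F + F) + 6*4) = -2 + (1/(2*F) + 24) = -2 + (24 + 1/(2*F)) = 22 + 1/(2*F))
(G(v) - 2531) + 2644 = ((22 + (½)/(-24)) - 2531) + 2644 = ((22 + (½)*(-1/24)) - 2531) + 2644 = ((22 - 1/48) - 2531) + 2644 = (1055/48 - 2531) + 2644 = -120433/48 + 2644 = 6479/48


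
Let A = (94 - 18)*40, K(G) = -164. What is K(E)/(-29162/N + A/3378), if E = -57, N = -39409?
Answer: -5458067682/54578149 ≈ -100.00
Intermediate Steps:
A = 3040 (A = 76*40 = 3040)
K(E)/(-29162/N + A/3378) = -164/(-29162/(-39409) + 3040/3378) = -164/(-29162*(-1/39409) + 3040*(1/3378)) = -164/(29162/39409 + 1520/1689) = -164/109156298/66561801 = -164*66561801/109156298 = -5458067682/54578149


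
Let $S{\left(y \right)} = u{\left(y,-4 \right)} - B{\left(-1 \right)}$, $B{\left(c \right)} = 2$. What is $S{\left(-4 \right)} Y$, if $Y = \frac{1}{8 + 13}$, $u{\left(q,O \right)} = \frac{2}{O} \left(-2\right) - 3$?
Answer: $- \frac{4}{21} \approx -0.19048$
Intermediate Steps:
$u{\left(q,O \right)} = -3 - \frac{4}{O}$ ($u{\left(q,O \right)} = - \frac{4}{O} - 3 = -3 - \frac{4}{O}$)
$Y = \frac{1}{21} \approx 0.047619$
$S{\left(y \right)} = -4$ ($S{\left(y \right)} = \left(-3 - \frac{4}{-4}\right) - 2 = \left(-3 - -1\right) - 2 = \left(-3 + 1\right) - 2 = -2 - 2 = -4$)
$S{\left(-4 \right)} Y = \left(-4\right) \frac{1}{21} = - \frac{4}{21}$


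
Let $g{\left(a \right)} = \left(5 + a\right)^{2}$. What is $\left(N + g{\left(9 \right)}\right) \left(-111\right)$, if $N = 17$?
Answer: $-23643$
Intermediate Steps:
$\left(N + g{\left(9 \right)}\right) \left(-111\right) = \left(17 + \left(5 + 9\right)^{2}\right) \left(-111\right) = \left(17 + 14^{2}\right) \left(-111\right) = \left(17 + 196\right) \left(-111\right) = 213 \left(-111\right) = -23643$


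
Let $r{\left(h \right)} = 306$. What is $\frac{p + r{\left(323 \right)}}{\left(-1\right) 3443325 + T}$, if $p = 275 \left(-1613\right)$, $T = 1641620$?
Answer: $\frac{443269}{1801705} \approx 0.24603$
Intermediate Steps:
$p = -443575$
$\frac{p + r{\left(323 \right)}}{\left(-1\right) 3443325 + T} = \frac{-443575 + 306}{\left(-1\right) 3443325 + 1641620} = - \frac{443269}{-3443325 + 1641620} = - \frac{443269}{-1801705} = \left(-443269\right) \left(- \frac{1}{1801705}\right) = \frac{443269}{1801705}$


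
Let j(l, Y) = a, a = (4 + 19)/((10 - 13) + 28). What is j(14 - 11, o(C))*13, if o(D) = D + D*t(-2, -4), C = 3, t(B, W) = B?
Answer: 299/25 ≈ 11.960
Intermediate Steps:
o(D) = -D (o(D) = D + D*(-2) = D - 2*D = -D)
a = 23/25 (a = 23/(-3 + 28) = 23/25 ≈ 0.92000)
j(l, Y) = 23/25
j(14 - 11, o(C))*13 = (23/25)*13 = 299/25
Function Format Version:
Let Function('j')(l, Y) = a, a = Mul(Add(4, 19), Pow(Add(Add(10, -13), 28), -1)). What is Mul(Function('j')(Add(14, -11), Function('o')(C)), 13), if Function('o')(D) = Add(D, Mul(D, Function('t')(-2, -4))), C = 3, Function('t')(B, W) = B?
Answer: Rational(299, 25) ≈ 11.960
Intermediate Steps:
Function('o')(D) = Mul(-1, D) (Function('o')(D) = Add(D, Mul(D, -2)) = Add(D, Mul(-2, D)) = Mul(-1, D))
a = Rational(23, 25) (a = Mul(23, Pow(Add(-3, 28), -1)) = Mul(23, Pow(25, -1)) = Mul(23, Rational(1, 25)) = Rational(23, 25) ≈ 0.92000)
Function('j')(l, Y) = Rational(23, 25)
Mul(Function('j')(Add(14, -11), Function('o')(C)), 13) = Mul(Rational(23, 25), 13) = Rational(299, 25)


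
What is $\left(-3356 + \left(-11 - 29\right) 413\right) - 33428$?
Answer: $-53304$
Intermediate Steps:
$\left(-3356 + \left(-11 - 29\right) 413\right) - 33428 = \left(-3356 - 16520\right) - 33428 = -19876 - 33428 = -53304$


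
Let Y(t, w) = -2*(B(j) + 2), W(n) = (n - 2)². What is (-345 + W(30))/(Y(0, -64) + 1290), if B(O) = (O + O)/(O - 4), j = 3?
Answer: 439/1298 ≈ 0.33821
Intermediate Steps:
W(n) = (-2 + n)²
B(O) = 2*O/(-4 + O) (B(O) = (2*O)/(-4 + O) = 2*O/(-4 + O))
Y(t, w) = 8 (Y(t, w) = -2*(2*3/(-4 + 3) + 2) = -2*(2*3/(-1) + 2) = -2*(2*3*(-1) + 2) = -2*(-6 + 2) = -2*(-4) = 8)
(-345 + W(30))/(Y(0, -64) + 1290) = (-345 + (-2 + 30)²)/(8 + 1290) = (-345 + 28²)/1298 = (-345 + 784)*(1/1298) = 439*(1/1298) = 439/1298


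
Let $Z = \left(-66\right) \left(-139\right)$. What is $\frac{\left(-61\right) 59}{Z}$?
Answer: $- \frac{3599}{9174} \approx -0.3923$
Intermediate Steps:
$Z = 9174$
$\frac{\left(-61\right) 59}{Z} = \frac{\left(-61\right) 59}{9174} = \left(-3599\right) \frac{1}{9174} = - \frac{3599}{9174}$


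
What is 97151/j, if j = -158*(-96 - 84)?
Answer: 97151/28440 ≈ 3.4160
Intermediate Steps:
j = 28440 (j = -158*(-180) = 28440)
97151/j = 97151/28440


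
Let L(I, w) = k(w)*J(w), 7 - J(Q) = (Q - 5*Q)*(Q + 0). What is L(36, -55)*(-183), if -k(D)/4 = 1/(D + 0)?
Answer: -8862324/55 ≈ -1.6113e+5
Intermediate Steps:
k(D) = -4/D (k(D) = -4/(D + 0) = -4/D)
J(Q) = 7 + 4*Q² (J(Q) = 7 - (Q - 5*Q)*(Q + 0) = 7 - (-4*Q)*Q = 7 - (-4)*Q² = 7 + 4*Q²)
L(I, w) = -4*(7 + 4*w²)/w (L(I, w) = (-4/w)*(7 + 4*w²) = -4*(7 + 4*w²)/w)
L(36, -55)*(-183) = (-28/(-55) - 16*(-55))*(-183) = (-28*(-1/55) + 880)*(-183) = (28/55 + 880)*(-183) = (48428/55)*(-183) = -8862324/55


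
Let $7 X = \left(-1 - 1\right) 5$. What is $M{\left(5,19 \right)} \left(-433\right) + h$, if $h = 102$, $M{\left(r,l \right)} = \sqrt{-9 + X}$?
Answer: $102 - \frac{433 i \sqrt{511}}{7} \approx 102.0 - 1398.3 i$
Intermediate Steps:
$X = - \frac{10}{7}$ ($X = \frac{\left(-1 - 1\right) 5}{7} = \frac{\left(-2\right) 5}{7} = \frac{1}{7} \left(-10\right) = - \frac{10}{7} \approx -1.4286$)
$M{\left(r,l \right)} = \frac{i \sqrt{511}}{7}$ ($M{\left(r,l \right)} = \sqrt{-9 - \frac{10}{7}} = \sqrt{- \frac{73}{7}} = \frac{i \sqrt{511}}{7}$)
$M{\left(5,19 \right)} \left(-433\right) + h = \frac{i \sqrt{511}}{7} \left(-433\right) + 102 = - \frac{433 i \sqrt{511}}{7} + 102 = 102 - \frac{433 i \sqrt{511}}{7}$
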